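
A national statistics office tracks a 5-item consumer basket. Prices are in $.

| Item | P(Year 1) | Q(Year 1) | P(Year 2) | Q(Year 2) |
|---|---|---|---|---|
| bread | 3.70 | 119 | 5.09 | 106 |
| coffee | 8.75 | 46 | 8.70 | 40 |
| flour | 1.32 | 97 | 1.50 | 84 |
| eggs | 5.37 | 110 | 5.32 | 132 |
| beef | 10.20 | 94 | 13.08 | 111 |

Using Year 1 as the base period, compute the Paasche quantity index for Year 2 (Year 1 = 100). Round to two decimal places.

106.79

Paasche quantity index uses current-period prices as weights.
ΣP(Year 2)·Q(Year 2) = 5.09×106 + 8.70×40 + 1.50×84 + 5.32×132 + 13.08×111 = 539.54 + 348 + 126 + 702.24 + 1451.88 = 3167.66
ΣP(Year 2)·Q(Year 1) = 5.09×119 + 8.70×46 + 1.50×97 + 5.32×110 + 13.08×94 = 605.71 + 400.2 + 145.5 + 585.2 + 1229.52 = 2966.13
Index = 3167.66 / 2966.13 × 100 = 106.7944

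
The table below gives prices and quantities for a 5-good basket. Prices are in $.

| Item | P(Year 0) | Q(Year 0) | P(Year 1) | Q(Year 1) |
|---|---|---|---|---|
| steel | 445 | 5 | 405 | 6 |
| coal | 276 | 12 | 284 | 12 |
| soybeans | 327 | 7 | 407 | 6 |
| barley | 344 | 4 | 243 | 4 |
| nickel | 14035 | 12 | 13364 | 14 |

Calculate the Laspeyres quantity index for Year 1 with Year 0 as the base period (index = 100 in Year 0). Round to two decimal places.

Laspeyres quantity index uses base-period prices as weights.
ΣP(Year 0)·Q(Year 1) = 445×6 + 276×12 + 327×6 + 344×4 + 14035×14 = 2670 + 3312 + 1962 + 1376 + 196490 = 205810
ΣP(Year 0)·Q(Year 0) = 445×5 + 276×12 + 327×7 + 344×4 + 14035×12 = 2225 + 3312 + 2289 + 1376 + 168420 = 177622
Index = 205810 / 177622 × 100 = 115.8697

115.87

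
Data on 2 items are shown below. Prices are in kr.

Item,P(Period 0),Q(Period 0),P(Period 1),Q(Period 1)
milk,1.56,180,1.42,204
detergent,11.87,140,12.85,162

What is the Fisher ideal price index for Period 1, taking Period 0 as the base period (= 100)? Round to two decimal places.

105.79

Laspeyres component (base-period weights):
ΣP(Period 1)Q(Period 0) = 1.42×180 + 12.85×140 = 255.6 + 1799 = 2054.6
ΣP(Period 0)Q(Period 0) = 1.56×180 + 11.87×140 = 280.8 + 1661.8 = 1942.6
L = 2054.6 / 1942.6 × 100 = 105.7655
Paasche component (current-period weights):
ΣP(Period 1)Q(Period 1) = 1.42×204 + 12.85×162 = 289.68 + 2081.7 = 2371.38
ΣP(Period 0)Q(Period 1) = 1.56×204 + 11.87×162 = 318.24 + 1922.94 = 2241.18
P = 2371.38 / 2241.18 × 100 = 105.8094
Fisher = √(L × P) = √(105.7655 × 105.8094) = 105.7875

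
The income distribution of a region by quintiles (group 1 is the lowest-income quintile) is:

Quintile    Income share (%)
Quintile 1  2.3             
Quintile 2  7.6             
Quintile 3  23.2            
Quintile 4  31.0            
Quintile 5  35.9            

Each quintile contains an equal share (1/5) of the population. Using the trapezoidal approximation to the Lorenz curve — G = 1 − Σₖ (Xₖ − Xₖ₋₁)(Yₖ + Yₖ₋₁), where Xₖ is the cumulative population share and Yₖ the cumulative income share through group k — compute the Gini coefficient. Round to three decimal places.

0.362

Cumulative income shares Yₖ: 0.0230, 0.0990, 0.3310, 0.6410, 1.0000
Σ (Xₖ−Xₖ₋₁)(Yₖ+Yₖ₋₁) = (1/5)(0.0230+0.0000) + (1/5)(0.0990+0.0230) + (1/5)(0.3310+0.0990) + (1/5)(0.6410+0.3310) + (1/5)(1.0000+0.6410)
  = 0.0046 + 0.0244 + 0.0860 + 0.1944 + 0.3282 = 0.6376
G = 1 − 0.6376 = 0.3624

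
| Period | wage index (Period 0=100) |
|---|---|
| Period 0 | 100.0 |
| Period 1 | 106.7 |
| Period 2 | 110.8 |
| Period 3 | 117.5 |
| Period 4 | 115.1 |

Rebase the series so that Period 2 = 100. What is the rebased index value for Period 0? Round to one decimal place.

Rebased(Period 0) = 100.0 / 110.8 × 100 = 90.2527

90.3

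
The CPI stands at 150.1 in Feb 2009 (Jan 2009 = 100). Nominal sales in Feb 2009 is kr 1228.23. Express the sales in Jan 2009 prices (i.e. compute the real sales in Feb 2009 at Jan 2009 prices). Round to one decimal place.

818.3

Real = Nominal ÷ (Index/100) = 1228.23 ÷ (150.1/100)
     = 1228.23 ÷ 1.501 = 818.2745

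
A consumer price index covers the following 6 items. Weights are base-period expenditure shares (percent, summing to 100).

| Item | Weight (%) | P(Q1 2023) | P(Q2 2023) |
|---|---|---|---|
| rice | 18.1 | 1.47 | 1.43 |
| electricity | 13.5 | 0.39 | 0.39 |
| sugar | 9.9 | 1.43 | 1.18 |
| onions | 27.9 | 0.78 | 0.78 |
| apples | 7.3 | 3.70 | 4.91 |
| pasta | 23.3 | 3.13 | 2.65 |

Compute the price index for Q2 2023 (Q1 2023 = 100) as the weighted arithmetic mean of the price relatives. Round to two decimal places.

rice: 18.1 × (1.43/1.47) = 18.1 × 0.972789 = 17.6075
electricity: 13.5 × (0.39/0.39) = 13.5 × 1.000000 = 13.5000
sugar: 9.9 × (1.18/1.43) = 9.9 × 0.825175 = 8.1692
onions: 27.9 × (0.78/0.78) = 27.9 × 1.000000 = 27.9000
apples: 7.3 × (4.91/3.70) = 7.3 × 1.327027 = 9.6873
pasta: 23.3 × (2.65/3.13) = 23.3 × 0.846645 = 19.7268
Index = Σ wᵢ·(p₁ᵢ/p₀ᵢ) = 17.6075 + 13.5000 + 8.1692 + 27.9000 + 9.6873 + 19.7268 = 96.5908

96.59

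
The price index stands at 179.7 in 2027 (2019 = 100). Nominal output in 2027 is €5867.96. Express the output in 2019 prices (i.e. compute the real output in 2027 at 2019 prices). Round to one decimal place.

Real = Nominal ÷ (Index/100) = 5867.96 ÷ (179.7/100)
     = 5867.96 ÷ 1.797 = 3265.4201

3265.4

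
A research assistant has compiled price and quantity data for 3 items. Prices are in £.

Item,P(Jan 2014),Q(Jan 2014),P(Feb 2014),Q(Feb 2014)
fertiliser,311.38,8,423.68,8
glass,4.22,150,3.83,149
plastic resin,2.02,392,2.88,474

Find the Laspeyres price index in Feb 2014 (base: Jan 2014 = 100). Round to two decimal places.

130.06

Laspeyres price index uses base-period quantities as weights.
ΣP(Feb 2014)·Q(Jan 2014) = 423.68×8 + 3.83×150 + 2.88×392 = 3389.44 + 574.5 + 1128.96 = 5092.9
ΣP(Jan 2014)·Q(Jan 2014) = 311.38×8 + 4.22×150 + 2.02×392 = 2491.04 + 633 + 791.84 = 3915.88
Index = 5092.9 / 3915.88 × 100 = 130.0576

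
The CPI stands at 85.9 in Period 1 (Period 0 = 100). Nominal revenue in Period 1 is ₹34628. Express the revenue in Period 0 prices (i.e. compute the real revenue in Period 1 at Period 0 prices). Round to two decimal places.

Real = Nominal ÷ (Index/100) = 34628 ÷ (85.9/100)
     = 34628 ÷ 0.859 = 40311.9907

40311.99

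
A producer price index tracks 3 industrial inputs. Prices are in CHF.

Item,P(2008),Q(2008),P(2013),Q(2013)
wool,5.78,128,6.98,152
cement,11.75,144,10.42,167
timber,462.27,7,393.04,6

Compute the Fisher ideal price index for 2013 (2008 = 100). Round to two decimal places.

91.34

Laspeyres component (base-period weights):
ΣP(2013)Q(2008) = 6.98×128 + 10.42×144 + 393.04×7 = 893.44 + 1500.48 + 2751.28 = 5145.2
ΣP(2008)Q(2008) = 5.78×128 + 11.75×144 + 462.27×7 = 739.84 + 1692 + 3235.89 = 5667.73
L = 5145.2 / 5667.73 × 100 = 90.7806
Paasche component (current-period weights):
ΣP(2013)Q(2013) = 6.98×152 + 10.42×167 + 393.04×6 = 1060.96 + 1740.14 + 2358.24 = 5159.34
ΣP(2008)Q(2013) = 5.78×152 + 11.75×167 + 462.27×6 = 878.56 + 1962.25 + 2773.62 = 5614.43
P = 5159.34 / 5614.43 × 100 = 91.8943
Fisher = √(L × P) = √(90.7806 × 91.8943) = 91.3357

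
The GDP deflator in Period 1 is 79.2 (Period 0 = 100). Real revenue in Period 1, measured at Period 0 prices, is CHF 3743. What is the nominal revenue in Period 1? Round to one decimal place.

Nominal = Real × (Index/100) = 3743 × (79.2/100)
        = 3743 × 0.792 = 2964.4560

2964.5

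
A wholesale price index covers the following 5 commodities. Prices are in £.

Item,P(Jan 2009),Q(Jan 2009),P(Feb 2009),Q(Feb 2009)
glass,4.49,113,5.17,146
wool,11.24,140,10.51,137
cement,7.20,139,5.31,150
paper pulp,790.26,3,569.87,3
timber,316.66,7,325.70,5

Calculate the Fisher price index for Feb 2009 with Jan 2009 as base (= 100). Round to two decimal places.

88.00

Laspeyres component (base-period weights):
ΣP(Feb 2009)Q(Jan 2009) = 5.17×113 + 10.51×140 + 5.31×139 + 569.87×3 + 325.70×7 = 584.21 + 1471.4 + 738.09 + 1709.61 + 2279.9 = 6783.21
ΣP(Jan 2009)Q(Jan 2009) = 4.49×113 + 11.24×140 + 7.20×139 + 790.26×3 + 316.66×7 = 507.37 + 1573.6 + 1000.8 + 2370.78 + 2216.62 = 7669.17
L = 6783.21 / 7669.17 × 100 = 88.4478
Paasche component (current-period weights):
ΣP(Feb 2009)Q(Feb 2009) = 5.17×146 + 10.51×137 + 5.31×150 + 569.87×3 + 325.70×5 = 754.82 + 1439.87 + 796.5 + 1709.61 + 1628.5 = 6329.3
ΣP(Jan 2009)Q(Feb 2009) = 4.49×146 + 11.24×137 + 7.20×150 + 790.26×3 + 316.66×5 = 655.54 + 1539.88 + 1080 + 2370.78 + 1583.3 = 7229.5
P = 6329.3 / 7229.5 × 100 = 87.5482
Fisher = √(L × P) = √(88.4478 × 87.5482) = 87.9969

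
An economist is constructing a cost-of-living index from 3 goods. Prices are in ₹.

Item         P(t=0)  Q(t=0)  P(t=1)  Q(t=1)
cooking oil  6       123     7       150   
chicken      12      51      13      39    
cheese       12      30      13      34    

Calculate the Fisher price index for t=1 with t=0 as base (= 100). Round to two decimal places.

Laspeyres component (base-period weights):
ΣP(t=1)Q(t=0) = 7×123 + 13×51 + 13×30 = 861 + 663 + 390 = 1914
ΣP(t=0)Q(t=0) = 6×123 + 12×51 + 12×30 = 738 + 612 + 360 = 1710
L = 1914 / 1710 × 100 = 111.9298
Paasche component (current-period weights):
ΣP(t=1)Q(t=1) = 7×150 + 13×39 + 13×34 = 1050 + 507 + 442 = 1999
ΣP(t=0)Q(t=1) = 6×150 + 12×39 + 12×34 = 900 + 468 + 408 = 1776
P = 1999 / 1776 × 100 = 112.5563
Fisher = √(L × P) = √(111.9298 × 112.5563) = 112.2426

112.24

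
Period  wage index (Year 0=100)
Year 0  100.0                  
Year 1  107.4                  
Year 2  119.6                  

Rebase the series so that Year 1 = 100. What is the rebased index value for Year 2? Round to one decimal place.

Rebased(Year 2) = 119.6 / 107.4 × 100 = 111.3594

111.4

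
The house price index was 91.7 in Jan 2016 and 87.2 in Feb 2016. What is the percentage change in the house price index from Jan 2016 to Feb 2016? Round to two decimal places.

-4.91%

Change = (87.2 − 91.7) / 91.7 × 100
       = -4.5 / 91.7 × 100 = -4.9073%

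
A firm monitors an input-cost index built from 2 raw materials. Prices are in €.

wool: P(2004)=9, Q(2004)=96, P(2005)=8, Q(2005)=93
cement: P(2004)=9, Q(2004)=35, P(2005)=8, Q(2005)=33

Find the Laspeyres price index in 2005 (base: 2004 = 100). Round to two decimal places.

88.89

Laspeyres price index uses base-period quantities as weights.
ΣP(2005)·Q(2004) = 8×96 + 8×35 = 768 + 280 = 1048
ΣP(2004)·Q(2004) = 9×96 + 9×35 = 864 + 315 = 1179
Index = 1048 / 1179 × 100 = 88.8889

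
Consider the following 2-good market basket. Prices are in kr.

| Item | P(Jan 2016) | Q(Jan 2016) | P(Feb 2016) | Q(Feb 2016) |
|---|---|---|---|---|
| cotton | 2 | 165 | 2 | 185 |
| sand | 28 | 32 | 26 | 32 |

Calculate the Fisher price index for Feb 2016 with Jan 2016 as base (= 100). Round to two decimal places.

94.86

Laspeyres component (base-period weights):
ΣP(Feb 2016)Q(Jan 2016) = 2×165 + 26×32 = 330 + 832 = 1162
ΣP(Jan 2016)Q(Jan 2016) = 2×165 + 28×32 = 330 + 896 = 1226
L = 1162 / 1226 × 100 = 94.7798
Paasche component (current-period weights):
ΣP(Feb 2016)Q(Feb 2016) = 2×185 + 26×32 = 370 + 832 = 1202
ΣP(Jan 2016)Q(Feb 2016) = 2×185 + 28×32 = 370 + 896 = 1266
P = 1202 / 1266 × 100 = 94.9447
Fisher = √(L × P) = √(94.7798 × 94.9447) = 94.8622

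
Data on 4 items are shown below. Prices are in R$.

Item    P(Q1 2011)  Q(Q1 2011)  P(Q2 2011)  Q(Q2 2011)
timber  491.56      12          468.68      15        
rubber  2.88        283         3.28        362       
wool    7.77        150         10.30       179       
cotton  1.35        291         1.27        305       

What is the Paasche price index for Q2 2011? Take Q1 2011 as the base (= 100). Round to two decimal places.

Paasche price index uses current-period quantities as weights.
ΣP(Q2 2011)·Q(Q2 2011) = 468.68×15 + 3.28×362 + 10.30×179 + 1.27×305 = 7030.2 + 1187.36 + 1843.7 + 387.35 = 10448.61
ΣP(Q1 2011)·Q(Q2 2011) = 491.56×15 + 2.88×362 + 7.77×179 + 1.35×305 = 7373.4 + 1042.56 + 1390.83 + 411.75 = 10218.54
Index = 10448.61 / 10218.54 × 100 = 102.2515

102.25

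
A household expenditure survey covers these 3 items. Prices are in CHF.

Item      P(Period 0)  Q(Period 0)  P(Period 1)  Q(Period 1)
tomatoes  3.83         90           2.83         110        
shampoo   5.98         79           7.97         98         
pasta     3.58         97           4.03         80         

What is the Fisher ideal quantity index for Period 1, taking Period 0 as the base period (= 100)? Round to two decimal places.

111.03

Laspeyres component (base-period weights):
ΣP(Period 0)Q(Period 1) = 3.83×110 + 5.98×98 + 3.58×80 = 421.3 + 586.04 + 286.4 = 1293.74
ΣP(Period 0)Q(Period 0) = 3.83×90 + 5.98×79 + 3.58×97 = 344.7 + 472.42 + 347.26 = 1164.38
L = 1293.74 / 1164.38 × 100 = 111.1098
Paasche component (current-period weights):
ΣP(Period 1)Q(Period 1) = 2.83×110 + 7.97×98 + 4.03×80 = 311.3 + 781.06 + 322.4 = 1414.76
ΣP(Period 1)Q(Period 0) = 2.83×90 + 7.97×79 + 4.03×97 = 254.7 + 629.63 + 390.91 = 1275.24
P = 1414.76 / 1275.24 × 100 = 110.9407
Fisher = √(L × P) = √(111.1098 × 110.9407) = 111.0252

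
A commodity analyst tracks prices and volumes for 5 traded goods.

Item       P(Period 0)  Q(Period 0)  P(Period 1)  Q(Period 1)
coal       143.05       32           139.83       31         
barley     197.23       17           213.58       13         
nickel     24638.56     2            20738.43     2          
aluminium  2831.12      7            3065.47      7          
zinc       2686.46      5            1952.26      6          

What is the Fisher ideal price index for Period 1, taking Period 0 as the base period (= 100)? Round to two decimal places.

Laspeyres component (base-period weights):
ΣP(Period 1)Q(Period 0) = 139.83×32 + 213.58×17 + 20738.43×2 + 3065.47×7 + 1952.26×5 = 4474.56 + 3630.86 + 41476.86 + 21458.29 + 9761.3 = 80801.87
ΣP(Period 0)Q(Period 0) = 143.05×32 + 197.23×17 + 24638.56×2 + 2831.12×7 + 2686.46×5 = 4577.6 + 3352.91 + 49277.12 + 19817.84 + 13432.3 = 90457.77
L = 80801.87 / 90457.77 × 100 = 89.3255
Paasche component (current-period weights):
ΣP(Period 1)Q(Period 1) = 139.83×31 + 213.58×13 + 20738.43×2 + 3065.47×7 + 1952.26×6 = 4334.73 + 2776.54 + 41476.86 + 21458.29 + 11713.56 = 81759.98
ΣP(Period 0)Q(Period 1) = 143.05×31 + 197.23×13 + 24638.56×2 + 2831.12×7 + 2686.46×6 = 4434.55 + 2563.99 + 49277.12 + 19817.84 + 16118.76 = 92212.26
P = 81759.98 / 92212.26 × 100 = 88.6650
Fisher = √(L × P) = √(89.3255 × 88.6650) = 88.9946

88.99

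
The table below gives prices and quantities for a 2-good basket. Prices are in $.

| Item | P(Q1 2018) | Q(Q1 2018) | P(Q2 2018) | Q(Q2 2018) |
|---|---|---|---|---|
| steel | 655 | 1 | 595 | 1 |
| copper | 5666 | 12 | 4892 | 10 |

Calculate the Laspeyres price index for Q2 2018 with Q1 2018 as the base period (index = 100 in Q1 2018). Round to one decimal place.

Laspeyres price index uses base-period quantities as weights.
ΣP(Q2 2018)·Q(Q1 2018) = 595×1 + 4892×12 = 595 + 58704 = 59299
ΣP(Q1 2018)·Q(Q1 2018) = 655×1 + 5666×12 = 655 + 67992 = 68647
Index = 59299 / 68647 × 100 = 86.3825

86.4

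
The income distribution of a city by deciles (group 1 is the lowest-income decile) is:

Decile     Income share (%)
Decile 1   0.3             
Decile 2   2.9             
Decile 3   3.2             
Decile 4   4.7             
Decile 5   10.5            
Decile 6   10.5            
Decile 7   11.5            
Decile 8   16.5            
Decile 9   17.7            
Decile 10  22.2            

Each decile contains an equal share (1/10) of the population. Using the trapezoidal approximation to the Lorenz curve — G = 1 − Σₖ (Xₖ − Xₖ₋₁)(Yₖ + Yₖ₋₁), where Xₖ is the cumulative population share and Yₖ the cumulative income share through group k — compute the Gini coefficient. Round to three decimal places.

Cumulative income shares Yₖ: 0.0030, 0.0320, 0.0640, 0.1110, 0.2160, 0.3210, 0.4360, 0.6010, 0.7780, 1.0000
Σ (Xₖ−Xₖ₋₁)(Yₖ+Yₖ₋₁) = (1/10)(0.0030+0.0000) + (1/10)(0.0320+0.0030) + (1/10)(0.0640+0.0320) + (1/10)(0.1110+0.0640) + (1/10)(0.2160+0.1110) + (1/10)(0.3210+0.2160) + (1/10)(0.4360+0.3210) + (1/10)(0.6010+0.4360) + (1/10)(0.7780+0.6010) + (1/10)(1.0000+0.7780)
  = 0.0003 + 0.0035 + 0.0096 + 0.0175 + 0.0327 + 0.0537 + 0.0757 + 0.1037 + 0.1379 + 0.1778 = 0.6124
G = 1 − 0.6124 = 0.3876

0.388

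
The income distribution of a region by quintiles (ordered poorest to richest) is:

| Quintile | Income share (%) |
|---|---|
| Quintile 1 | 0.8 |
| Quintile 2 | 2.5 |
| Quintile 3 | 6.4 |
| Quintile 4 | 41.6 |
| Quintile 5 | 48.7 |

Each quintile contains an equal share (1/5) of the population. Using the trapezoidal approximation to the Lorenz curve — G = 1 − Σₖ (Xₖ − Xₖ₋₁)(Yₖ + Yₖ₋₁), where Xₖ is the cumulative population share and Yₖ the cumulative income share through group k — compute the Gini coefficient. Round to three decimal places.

Cumulative income shares Yₖ: 0.0080, 0.0330, 0.0970, 0.5130, 1.0000
Σ (Xₖ−Xₖ₋₁)(Yₖ+Yₖ₋₁) = (1/5)(0.0080+0.0000) + (1/5)(0.0330+0.0080) + (1/5)(0.0970+0.0330) + (1/5)(0.5130+0.0970) + (1/5)(1.0000+0.5130)
  = 0.0016 + 0.0082 + 0.0260 + 0.1220 + 0.3026 = 0.4604
G = 1 − 0.4604 = 0.5396

0.540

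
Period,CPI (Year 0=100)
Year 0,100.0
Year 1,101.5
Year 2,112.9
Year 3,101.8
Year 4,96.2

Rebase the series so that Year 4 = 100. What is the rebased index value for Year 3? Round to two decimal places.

105.82

Rebased(Year 3) = 101.8 / 96.2 × 100 = 105.8212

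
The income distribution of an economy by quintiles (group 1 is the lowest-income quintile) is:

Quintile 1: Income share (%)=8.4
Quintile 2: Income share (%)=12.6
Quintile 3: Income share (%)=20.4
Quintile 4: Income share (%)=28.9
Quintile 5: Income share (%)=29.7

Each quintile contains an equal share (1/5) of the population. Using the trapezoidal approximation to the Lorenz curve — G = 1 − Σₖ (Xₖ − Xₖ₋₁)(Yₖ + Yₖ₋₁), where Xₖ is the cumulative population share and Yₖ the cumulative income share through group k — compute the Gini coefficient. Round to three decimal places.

0.236

Cumulative income shares Yₖ: 0.0840, 0.2100, 0.4140, 0.7030, 1.0000
Σ (Xₖ−Xₖ₋₁)(Yₖ+Yₖ₋₁) = (1/5)(0.0840+0.0000) + (1/5)(0.2100+0.0840) + (1/5)(0.4140+0.2100) + (1/5)(0.7030+0.4140) + (1/5)(1.0000+0.7030)
  = 0.0168 + 0.0588 + 0.1248 + 0.2234 + 0.3406 = 0.7644
G = 1 − 0.7644 = 0.2356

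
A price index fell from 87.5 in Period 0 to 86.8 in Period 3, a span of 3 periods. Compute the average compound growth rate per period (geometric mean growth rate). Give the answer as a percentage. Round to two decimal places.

Growth factor = (86.8/87.5)^(1/3) = (0.992000)^(1/3) = 0.997326
Growth rate = 0.997326 − 1 = -0.002674 = -0.2674%

-0.27%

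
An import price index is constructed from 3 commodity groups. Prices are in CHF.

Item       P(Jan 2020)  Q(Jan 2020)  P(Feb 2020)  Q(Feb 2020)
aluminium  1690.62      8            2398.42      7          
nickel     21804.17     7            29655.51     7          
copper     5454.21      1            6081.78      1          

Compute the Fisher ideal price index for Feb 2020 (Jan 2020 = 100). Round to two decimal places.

Laspeyres component (base-period weights):
ΣP(Feb 2020)Q(Jan 2020) = 2398.42×8 + 29655.51×7 + 6081.78×1 = 19187.36 + 207588.57 + 6081.78 = 232857.71
ΣP(Jan 2020)Q(Jan 2020) = 1690.62×8 + 21804.17×7 + 5454.21×1 = 13524.96 + 152629.19 + 5454.21 = 171608.36
L = 232857.71 / 171608.36 × 100 = 135.6914
Paasche component (current-period weights):
ΣP(Feb 2020)Q(Feb 2020) = 2398.42×7 + 29655.51×7 + 6081.78×1 = 16788.94 + 207588.57 + 6081.78 = 230459.29
ΣP(Jan 2020)Q(Feb 2020) = 1690.62×7 + 21804.17×7 + 5454.21×1 = 11834.34 + 152629.19 + 5454.21 = 169917.74
P = 230459.29 / 169917.74 × 100 = 135.6299
Fisher = √(L × P) = √(135.6914 × 135.6299) = 135.6606

135.66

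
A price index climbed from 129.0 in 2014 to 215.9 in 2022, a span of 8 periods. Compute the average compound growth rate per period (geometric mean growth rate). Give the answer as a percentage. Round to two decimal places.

6.65%

Growth factor = (215.9/129.0)^(1/8) = (1.673643)^(1/8) = 1.066493
Growth rate = 1.066493 − 1 = 0.066493 = 6.6493%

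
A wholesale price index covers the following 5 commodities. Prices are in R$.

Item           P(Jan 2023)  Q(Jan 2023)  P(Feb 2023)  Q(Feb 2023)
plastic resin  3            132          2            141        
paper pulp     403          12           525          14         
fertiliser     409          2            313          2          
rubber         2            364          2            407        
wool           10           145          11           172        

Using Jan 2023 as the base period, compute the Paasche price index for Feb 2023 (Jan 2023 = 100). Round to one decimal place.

116.4

Paasche price index uses current-period quantities as weights.
ΣP(Feb 2023)·Q(Feb 2023) = 2×141 + 525×14 + 313×2 + 2×407 + 11×172 = 282 + 7350 + 626 + 814 + 1892 = 10964
ΣP(Jan 2023)·Q(Feb 2023) = 3×141 + 403×14 + 409×2 + 2×407 + 10×172 = 423 + 5642 + 818 + 814 + 1720 = 9417
Index = 10964 / 9417 × 100 = 116.4277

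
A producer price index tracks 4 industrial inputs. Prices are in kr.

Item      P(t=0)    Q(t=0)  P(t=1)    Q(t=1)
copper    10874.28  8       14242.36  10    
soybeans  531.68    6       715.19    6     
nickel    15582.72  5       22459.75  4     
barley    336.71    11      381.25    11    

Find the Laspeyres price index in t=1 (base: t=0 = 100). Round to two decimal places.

Laspeyres price index uses base-period quantities as weights.
ΣP(t=1)·Q(t=0) = 14242.36×8 + 715.19×6 + 22459.75×5 + 381.25×11 = 113938.88 + 4291.14 + 112298.75 + 4193.75 = 234722.52
ΣP(t=0)·Q(t=0) = 10874.28×8 + 531.68×6 + 15582.72×5 + 336.71×11 = 86994.24 + 3190.08 + 77913.6 + 3703.81 = 171801.73
Index = 234722.52 / 171801.73 × 100 = 136.6241

136.62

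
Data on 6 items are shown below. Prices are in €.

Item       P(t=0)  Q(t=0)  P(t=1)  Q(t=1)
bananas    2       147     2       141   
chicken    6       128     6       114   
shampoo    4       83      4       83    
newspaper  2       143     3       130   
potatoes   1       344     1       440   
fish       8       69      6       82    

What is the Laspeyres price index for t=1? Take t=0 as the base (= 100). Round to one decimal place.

100.2

Laspeyres price index uses base-period quantities as weights.
ΣP(t=1)·Q(t=0) = 2×147 + 6×128 + 4×83 + 3×143 + 1×344 + 6×69 = 294 + 768 + 332 + 429 + 344 + 414 = 2581
ΣP(t=0)·Q(t=0) = 2×147 + 6×128 + 4×83 + 2×143 + 1×344 + 8×69 = 294 + 768 + 332 + 286 + 344 + 552 = 2576
Index = 2581 / 2576 × 100 = 100.1941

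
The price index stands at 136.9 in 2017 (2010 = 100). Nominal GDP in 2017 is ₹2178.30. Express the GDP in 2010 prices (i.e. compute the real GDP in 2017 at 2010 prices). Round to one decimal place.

1591.2

Real = Nominal ÷ (Index/100) = 2178.30 ÷ (136.9/100)
     = 2178.30 ÷ 1.369 = 1591.1614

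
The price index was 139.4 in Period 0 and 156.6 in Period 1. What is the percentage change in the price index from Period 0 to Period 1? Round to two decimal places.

Change = (156.6 − 139.4) / 139.4 × 100
       = 17.2 / 139.4 × 100 = 12.3386%

12.34%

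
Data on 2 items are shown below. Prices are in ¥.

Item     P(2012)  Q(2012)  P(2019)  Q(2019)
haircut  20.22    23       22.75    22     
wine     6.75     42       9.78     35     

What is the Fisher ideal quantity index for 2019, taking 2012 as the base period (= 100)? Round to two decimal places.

90.61

Laspeyres component (base-period weights):
ΣP(2012)Q(2019) = 20.22×22 + 6.75×35 = 444.84 + 236.25 = 681.09
ΣP(2012)Q(2012) = 20.22×23 + 6.75×42 = 465.06 + 283.5 = 748.56
L = 681.09 / 748.56 × 100 = 90.9867
Paasche component (current-period weights):
ΣP(2019)Q(2019) = 22.75×22 + 9.78×35 = 500.5 + 342.3 = 842.8
ΣP(2019)Q(2012) = 22.75×23 + 9.78×42 = 523.25 + 410.76 = 934.01
P = 842.8 / 934.01 × 100 = 90.2346
Fisher = √(L × P) = √(90.9867 × 90.2346) = 90.6099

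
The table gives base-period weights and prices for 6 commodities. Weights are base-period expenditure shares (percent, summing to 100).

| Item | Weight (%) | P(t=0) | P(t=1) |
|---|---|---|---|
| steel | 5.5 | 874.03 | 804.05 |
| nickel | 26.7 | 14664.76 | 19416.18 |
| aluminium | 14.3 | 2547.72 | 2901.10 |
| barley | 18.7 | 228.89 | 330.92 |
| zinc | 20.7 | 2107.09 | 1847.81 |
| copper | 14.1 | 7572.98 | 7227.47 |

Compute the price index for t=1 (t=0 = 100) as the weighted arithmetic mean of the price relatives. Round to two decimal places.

steel: 5.5 × (804.05/874.03) = 5.5 × 0.919934 = 5.0596
nickel: 26.7 × (19416.18/14664.76) = 26.7 × 1.324003 = 35.3509
aluminium: 14.3 × (2901.10/2547.72) = 14.3 × 1.138704 = 16.2835
barley: 18.7 × (330.92/228.89) = 18.7 × 1.445760 = 27.0357
zinc: 20.7 × (1847.81/2107.09) = 20.7 × 0.876949 = 18.1528
copper: 14.1 × (7227.47/7572.98) = 14.1 × 0.954376 = 13.4567
Index = Σ wᵢ·(p₁ᵢ/p₀ᵢ) = 5.0596 + 35.3509 + 16.2835 + 27.0357 + 18.1528 + 13.4567 = 115.3392

115.34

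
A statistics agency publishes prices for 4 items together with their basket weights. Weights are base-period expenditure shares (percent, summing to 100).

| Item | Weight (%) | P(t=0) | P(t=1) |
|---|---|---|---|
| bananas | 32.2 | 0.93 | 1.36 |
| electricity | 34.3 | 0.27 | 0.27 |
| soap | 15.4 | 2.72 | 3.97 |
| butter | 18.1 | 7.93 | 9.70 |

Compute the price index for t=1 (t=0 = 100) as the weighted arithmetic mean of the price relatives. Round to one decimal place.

bananas: 32.2 × (1.36/0.93) = 32.2 × 1.462366 = 47.0882
electricity: 34.3 × (0.27/0.27) = 34.3 × 1.000000 = 34.3000
soap: 15.4 × (3.97/2.72) = 15.4 × 1.459559 = 22.4772
butter: 18.1 × (9.70/7.93) = 18.1 × 1.223203 = 22.1400
Index = Σ wᵢ·(p₁ᵢ/p₀ᵢ) = 47.0882 + 34.3000 + 22.4772 + 22.1400 = 126.0054

126.0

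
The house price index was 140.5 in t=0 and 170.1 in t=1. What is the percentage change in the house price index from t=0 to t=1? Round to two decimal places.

Change = (170.1 − 140.5) / 140.5 × 100
       = 29.6 / 140.5 × 100 = 21.0676%

21.07%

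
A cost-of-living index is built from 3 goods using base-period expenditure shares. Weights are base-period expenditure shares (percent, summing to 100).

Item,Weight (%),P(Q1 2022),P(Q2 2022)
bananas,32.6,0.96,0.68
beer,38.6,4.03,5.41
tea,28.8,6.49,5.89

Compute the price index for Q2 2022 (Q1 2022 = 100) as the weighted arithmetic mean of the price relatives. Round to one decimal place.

bananas: 32.6 × (0.68/0.96) = 32.6 × 0.708333 = 23.0917
beer: 38.6 × (5.41/4.03) = 38.6 × 1.342432 = 51.8179
tea: 28.8 × (5.89/6.49) = 28.8 × 0.907550 = 26.1374
Index = Σ wᵢ·(p₁ᵢ/p₀ᵢ) = 23.0917 + 51.8179 + 26.1374 = 101.0470

101.0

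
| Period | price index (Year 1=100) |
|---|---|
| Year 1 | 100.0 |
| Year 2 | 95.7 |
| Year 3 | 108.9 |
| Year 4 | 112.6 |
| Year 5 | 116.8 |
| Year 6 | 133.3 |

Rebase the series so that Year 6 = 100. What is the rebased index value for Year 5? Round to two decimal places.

87.62

Rebased(Year 5) = 116.8 / 133.3 × 100 = 87.6219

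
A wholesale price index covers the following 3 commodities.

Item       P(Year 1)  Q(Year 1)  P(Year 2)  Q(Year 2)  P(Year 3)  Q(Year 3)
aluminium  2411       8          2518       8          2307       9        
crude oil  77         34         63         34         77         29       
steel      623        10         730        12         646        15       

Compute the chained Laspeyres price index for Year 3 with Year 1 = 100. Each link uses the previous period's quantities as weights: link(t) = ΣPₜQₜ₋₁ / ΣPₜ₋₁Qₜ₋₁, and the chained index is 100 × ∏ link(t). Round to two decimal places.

97.63

Link Year 1→Year 2:
ΣP(Year 2)Q(Year 1) = 2518×8 + 63×34 + 730×10 = 20144 + 2142 + 7300 = 29586
ΣP(Year 1)Q(Year 1) = 2411×8 + 77×34 + 623×10 = 19288 + 2618 + 6230 = 28136
link = 29586/28136 = 1.051535
Link Year 2→Year 3:
ΣP(Year 3)Q(Year 2) = 2307×8 + 77×34 + 646×12 = 18456 + 2618 + 7752 = 28826
ΣP(Year 2)Q(Year 2) = 2518×8 + 63×34 + 730×12 = 20144 + 2142 + 8760 = 31046
link = 28826/31046 = 0.928493
Chained index = 100 × 1.051535 × 0.928493 = 97.6343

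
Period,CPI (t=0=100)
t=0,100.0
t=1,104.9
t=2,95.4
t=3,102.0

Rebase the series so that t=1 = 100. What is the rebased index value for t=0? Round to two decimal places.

Rebased(t=0) = 100.0 / 104.9 × 100 = 95.3289

95.33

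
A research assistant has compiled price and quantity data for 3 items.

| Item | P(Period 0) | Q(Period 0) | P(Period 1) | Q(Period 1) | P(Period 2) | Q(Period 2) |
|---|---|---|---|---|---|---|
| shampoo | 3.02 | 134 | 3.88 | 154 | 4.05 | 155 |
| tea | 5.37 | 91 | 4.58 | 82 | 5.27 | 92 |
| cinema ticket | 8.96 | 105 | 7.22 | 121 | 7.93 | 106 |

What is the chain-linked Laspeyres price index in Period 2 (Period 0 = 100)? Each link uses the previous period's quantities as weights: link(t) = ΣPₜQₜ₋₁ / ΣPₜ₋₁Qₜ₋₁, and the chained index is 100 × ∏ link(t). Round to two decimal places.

Link Period 0→Period 1:
ΣP(Period 1)Q(Period 0) = 3.88×134 + 4.58×91 + 7.22×105 = 519.92 + 416.78 + 758.1 = 1694.8
ΣP(Period 0)Q(Period 0) = 3.02×134 + 5.37×91 + 8.96×105 = 404.68 + 488.67 + 940.8 = 1834.15
link = 1694.8/1834.15 = 0.924025
Link Period 1→Period 2:
ΣP(Period 2)Q(Period 1) = 4.05×154 + 5.27×82 + 7.93×121 = 623.7 + 432.14 + 959.53 = 2015.37
ΣP(Period 1)Q(Period 1) = 3.88×154 + 4.58×82 + 7.22×121 = 597.52 + 375.56 + 873.62 = 1846.7
link = 2015.37/1846.7 = 1.091336
Chained index = 100 × 0.924025 × 1.091336 = 100.8421

100.84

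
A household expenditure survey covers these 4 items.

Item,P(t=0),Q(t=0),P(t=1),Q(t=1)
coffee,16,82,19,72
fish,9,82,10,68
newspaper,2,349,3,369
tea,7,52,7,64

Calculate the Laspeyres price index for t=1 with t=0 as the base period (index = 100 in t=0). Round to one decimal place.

Laspeyres price index uses base-period quantities as weights.
ΣP(t=1)·Q(t=0) = 19×82 + 10×82 + 3×349 + 7×52 = 1558 + 820 + 1047 + 364 = 3789
ΣP(t=0)·Q(t=0) = 16×82 + 9×82 + 2×349 + 7×52 = 1312 + 738 + 698 + 364 = 3112
Index = 3789 / 3112 × 100 = 121.7545

121.8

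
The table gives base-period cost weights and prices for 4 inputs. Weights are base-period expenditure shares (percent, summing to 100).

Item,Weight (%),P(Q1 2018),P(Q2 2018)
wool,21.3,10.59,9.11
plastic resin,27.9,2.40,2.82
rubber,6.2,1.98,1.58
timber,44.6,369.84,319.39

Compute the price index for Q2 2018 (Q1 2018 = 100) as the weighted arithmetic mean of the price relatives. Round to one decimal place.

wool: 21.3 × (9.11/10.59) = 21.3 × 0.860246 = 18.3232
plastic resin: 27.9 × (2.82/2.40) = 27.9 × 1.175000 = 32.7825
rubber: 6.2 × (1.58/1.98) = 6.2 × 0.797980 = 4.9475
timber: 44.6 × (319.39/369.84) = 44.6 × 0.863590 = 38.5161
Index = Σ wᵢ·(p₁ᵢ/p₀ᵢ) = 18.3232 + 32.7825 + 4.9475 + 38.5161 = 94.5693

94.6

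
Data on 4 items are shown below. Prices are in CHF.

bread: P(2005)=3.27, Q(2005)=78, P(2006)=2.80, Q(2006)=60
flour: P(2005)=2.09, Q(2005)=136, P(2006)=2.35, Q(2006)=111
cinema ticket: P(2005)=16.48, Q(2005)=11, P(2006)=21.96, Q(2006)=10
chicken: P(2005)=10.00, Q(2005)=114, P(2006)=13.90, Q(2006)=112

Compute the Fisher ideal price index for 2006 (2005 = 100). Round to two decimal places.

Laspeyres component (base-period weights):
ΣP(2006)Q(2005) = 2.80×78 + 2.35×136 + 21.96×11 + 13.90×114 = 218.4 + 319.6 + 241.56 + 1584.6 = 2364.16
ΣP(2005)Q(2005) = 3.27×78 + 2.09×136 + 16.48×11 + 10.00×114 = 255.06 + 284.24 + 181.28 + 1140 = 1860.58
L = 2364.16 / 1860.58 × 100 = 127.0658
Paasche component (current-period weights):
ΣP(2006)Q(2006) = 2.80×60 + 2.35×111 + 21.96×10 + 13.90×112 = 168 + 260.85 + 219.6 + 1556.8 = 2205.25
ΣP(2005)Q(2006) = 3.27×60 + 2.09×111 + 16.48×10 + 10.00×112 = 196.2 + 231.99 + 164.8 + 1120 = 1712.99
P = 2205.25 / 1712.99 × 100 = 128.7369
Fisher = √(L × P) = √(127.0658 × 128.7369) = 127.8986

127.90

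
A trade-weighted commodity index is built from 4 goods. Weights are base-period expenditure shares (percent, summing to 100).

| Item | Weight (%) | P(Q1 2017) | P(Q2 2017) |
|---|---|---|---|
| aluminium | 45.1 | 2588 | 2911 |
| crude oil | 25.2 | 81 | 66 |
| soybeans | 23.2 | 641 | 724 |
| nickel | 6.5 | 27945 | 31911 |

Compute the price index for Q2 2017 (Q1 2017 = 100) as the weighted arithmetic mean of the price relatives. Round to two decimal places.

aluminium: 45.1 × (2911/2588) = 45.1 × 1.124807 = 50.7288
crude oil: 25.2 × (66/81) = 25.2 × 0.814815 = 20.5333
soybeans: 23.2 × (724/641) = 23.2 × 1.129485 = 26.2041
nickel: 6.5 × (31911/27945) = 6.5 × 1.141922 = 7.4225
Index = Σ wᵢ·(p₁ᵢ/p₀ᵢ) = 50.7288 + 20.5333 + 26.2041 + 7.4225 = 104.8887

104.89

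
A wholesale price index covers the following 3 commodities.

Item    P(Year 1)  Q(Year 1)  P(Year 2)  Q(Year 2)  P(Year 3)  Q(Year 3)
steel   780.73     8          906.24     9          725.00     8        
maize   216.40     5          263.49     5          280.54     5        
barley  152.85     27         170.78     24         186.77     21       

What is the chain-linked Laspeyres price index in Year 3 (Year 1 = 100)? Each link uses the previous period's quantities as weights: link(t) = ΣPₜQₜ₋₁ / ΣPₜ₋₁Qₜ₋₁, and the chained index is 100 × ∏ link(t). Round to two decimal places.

105.20

Link Year 1→Year 2:
ΣP(Year 2)Q(Year 1) = 906.24×8 + 263.49×5 + 170.78×27 = 7249.92 + 1317.45 + 4611.06 = 13178.43
ΣP(Year 1)Q(Year 1) = 780.73×8 + 216.40×5 + 152.85×27 = 6245.84 + 1082 + 4126.95 = 11454.79
link = 13178.43/11454.79 = 1.150473
Link Year 2→Year 3:
ΣP(Year 3)Q(Year 2) = 725.00×9 + 280.54×5 + 186.77×24 = 6525 + 1402.7 + 4482.48 = 12410.18
ΣP(Year 2)Q(Year 2) = 906.24×9 + 263.49×5 + 170.78×24 = 8156.16 + 1317.45 + 4098.72 = 13572.33
link = 12410.18/13572.33 = 0.914374
Chained index = 100 × 1.150473 × 0.914374 = 105.1962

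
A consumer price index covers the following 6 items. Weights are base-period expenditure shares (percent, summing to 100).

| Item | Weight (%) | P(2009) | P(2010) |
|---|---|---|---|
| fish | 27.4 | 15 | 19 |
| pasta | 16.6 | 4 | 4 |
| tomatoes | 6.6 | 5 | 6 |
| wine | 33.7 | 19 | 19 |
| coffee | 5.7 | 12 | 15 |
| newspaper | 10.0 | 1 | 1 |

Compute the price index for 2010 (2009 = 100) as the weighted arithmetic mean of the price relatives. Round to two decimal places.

fish: 27.4 × (19/15) = 27.4 × 1.266667 = 34.7067
pasta: 16.6 × (4/4) = 16.6 × 1.000000 = 16.6000
tomatoes: 6.6 × (6/5) = 6.6 × 1.200000 = 7.9200
wine: 33.7 × (19/19) = 33.7 × 1.000000 = 33.7000
coffee: 5.7 × (15/12) = 5.7 × 1.250000 = 7.1250
newspaper: 10.0 × (1/1) = 10.0 × 1.000000 = 10.0000
Index = Σ wᵢ·(p₁ᵢ/p₀ᵢ) = 34.7067 + 16.6000 + 7.9200 + 33.7000 + 7.1250 + 10.0000 = 110.0517

110.05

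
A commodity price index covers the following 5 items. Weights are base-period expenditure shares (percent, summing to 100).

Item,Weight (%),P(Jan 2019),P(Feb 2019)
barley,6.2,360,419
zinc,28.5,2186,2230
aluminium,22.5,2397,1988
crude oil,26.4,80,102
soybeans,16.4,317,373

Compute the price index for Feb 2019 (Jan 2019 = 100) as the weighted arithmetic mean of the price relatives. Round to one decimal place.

barley: 6.2 × (419/360) = 6.2 × 1.163889 = 7.2161
zinc: 28.5 × (2230/2186) = 28.5 × 1.020128 = 29.0737
aluminium: 22.5 × (1988/2397) = 22.5 × 0.829370 = 18.6608
crude oil: 26.4 × (102/80) = 26.4 × 1.275000 = 33.6600
soybeans: 16.4 × (373/317) = 16.4 × 1.176656 = 19.2972
Index = Σ wᵢ·(p₁ᵢ/p₀ᵢ) = 7.2161 + 29.0737 + 18.6608 + 33.6600 + 19.2972 = 107.9077

107.9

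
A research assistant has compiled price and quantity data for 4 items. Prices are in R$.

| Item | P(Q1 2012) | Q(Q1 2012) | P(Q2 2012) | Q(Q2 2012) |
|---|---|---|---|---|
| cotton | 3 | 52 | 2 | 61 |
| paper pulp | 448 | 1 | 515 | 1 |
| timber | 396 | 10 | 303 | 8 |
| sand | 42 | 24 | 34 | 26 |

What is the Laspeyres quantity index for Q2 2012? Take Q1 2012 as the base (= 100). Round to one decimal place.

Laspeyres quantity index uses base-period prices as weights.
ΣP(Q1 2012)·Q(Q2 2012) = 3×61 + 448×1 + 396×8 + 42×26 = 183 + 448 + 3168 + 1092 = 4891
ΣP(Q1 2012)·Q(Q1 2012) = 3×52 + 448×1 + 396×10 + 42×24 = 156 + 448 + 3960 + 1008 = 5572
Index = 4891 / 5572 × 100 = 87.7782

87.8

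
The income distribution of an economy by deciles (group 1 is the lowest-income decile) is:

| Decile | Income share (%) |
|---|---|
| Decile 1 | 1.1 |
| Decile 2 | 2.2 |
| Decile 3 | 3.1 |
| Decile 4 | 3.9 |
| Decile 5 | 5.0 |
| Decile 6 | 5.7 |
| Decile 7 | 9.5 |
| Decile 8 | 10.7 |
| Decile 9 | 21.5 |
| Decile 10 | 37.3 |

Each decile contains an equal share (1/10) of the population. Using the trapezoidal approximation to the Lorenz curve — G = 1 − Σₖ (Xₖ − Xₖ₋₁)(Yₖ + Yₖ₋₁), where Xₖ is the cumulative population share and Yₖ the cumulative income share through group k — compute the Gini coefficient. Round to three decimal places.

Cumulative income shares Yₖ: 0.0110, 0.0330, 0.0640, 0.1030, 0.1530, 0.2100, 0.3050, 0.4120, 0.6270, 1.0000
Σ (Xₖ−Xₖ₋₁)(Yₖ+Yₖ₋₁) = (1/10)(0.0110+0.0000) + (1/10)(0.0330+0.0110) + (1/10)(0.0640+0.0330) + (1/10)(0.1030+0.0640) + (1/10)(0.1530+0.1030) + (1/10)(0.2100+0.1530) + (1/10)(0.3050+0.2100) + (1/10)(0.4120+0.3050) + (1/10)(0.6270+0.4120) + (1/10)(1.0000+0.6270)
  = 0.0011 + 0.0044 + 0.0097 + 0.0167 + 0.0256 + 0.0363 + 0.0515 + 0.0717 + 0.1039 + 0.1627 = 0.4836
G = 1 − 0.4836 = 0.5164

0.516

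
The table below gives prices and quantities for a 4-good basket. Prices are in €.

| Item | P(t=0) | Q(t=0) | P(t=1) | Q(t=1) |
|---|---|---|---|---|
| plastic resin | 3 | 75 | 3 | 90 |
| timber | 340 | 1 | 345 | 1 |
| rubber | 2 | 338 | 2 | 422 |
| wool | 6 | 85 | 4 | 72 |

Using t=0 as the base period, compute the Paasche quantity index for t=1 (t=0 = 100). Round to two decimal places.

110.15

Paasche quantity index uses current-period prices as weights.
ΣP(t=1)·Q(t=1) = 3×90 + 345×1 + 2×422 + 4×72 = 270 + 345 + 844 + 288 = 1747
ΣP(t=1)·Q(t=0) = 3×75 + 345×1 + 2×338 + 4×85 = 225 + 345 + 676 + 340 = 1586
Index = 1747 / 1586 × 100 = 110.1513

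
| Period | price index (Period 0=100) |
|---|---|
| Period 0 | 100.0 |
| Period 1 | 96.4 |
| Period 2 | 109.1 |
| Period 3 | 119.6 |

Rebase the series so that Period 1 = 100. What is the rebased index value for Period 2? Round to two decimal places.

Rebased(Period 2) = 109.1 / 96.4 × 100 = 113.1743

113.17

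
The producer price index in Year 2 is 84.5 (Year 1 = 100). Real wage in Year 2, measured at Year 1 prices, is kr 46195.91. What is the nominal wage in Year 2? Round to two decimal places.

Nominal = Real × (Index/100) = 46195.91 × (84.5/100)
        = 46195.91 × 0.845 = 39035.5439

39035.54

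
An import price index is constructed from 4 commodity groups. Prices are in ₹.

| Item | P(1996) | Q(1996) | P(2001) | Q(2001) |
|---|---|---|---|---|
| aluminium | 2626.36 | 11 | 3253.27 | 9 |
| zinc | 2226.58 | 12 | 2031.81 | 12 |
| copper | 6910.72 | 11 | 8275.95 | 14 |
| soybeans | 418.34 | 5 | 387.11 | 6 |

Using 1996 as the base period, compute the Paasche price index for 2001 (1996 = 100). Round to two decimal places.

Paasche price index uses current-period quantities as weights.
ΣP(2001)·Q(2001) = 3253.27×9 + 2031.81×12 + 8275.95×14 + 387.11×6 = 29279.43 + 24381.72 + 115863.3 + 2322.66 = 171847.11
ΣP(1996)·Q(2001) = 2626.36×9 + 2226.58×12 + 6910.72×14 + 418.34×6 = 23637.24 + 26718.96 + 96750.08 + 2510.04 = 149616.32
Index = 171847.11 / 149616.32 × 100 = 114.8585

114.86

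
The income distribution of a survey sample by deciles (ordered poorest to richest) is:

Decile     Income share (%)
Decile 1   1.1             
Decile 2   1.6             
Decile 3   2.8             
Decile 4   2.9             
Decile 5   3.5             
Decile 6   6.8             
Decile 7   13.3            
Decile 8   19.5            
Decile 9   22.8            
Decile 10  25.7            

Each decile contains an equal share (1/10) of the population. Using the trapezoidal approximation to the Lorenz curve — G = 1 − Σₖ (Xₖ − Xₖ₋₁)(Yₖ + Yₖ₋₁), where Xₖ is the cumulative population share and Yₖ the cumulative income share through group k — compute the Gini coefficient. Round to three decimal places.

Cumulative income shares Yₖ: 0.0110, 0.0270, 0.0550, 0.0840, 0.1190, 0.1870, 0.3200, 0.5150, 0.7430, 1.0000
Σ (Xₖ−Xₖ₋₁)(Yₖ+Yₖ₋₁) = (1/10)(0.0110+0.0000) + (1/10)(0.0270+0.0110) + (1/10)(0.0550+0.0270) + (1/10)(0.0840+0.0550) + (1/10)(0.1190+0.0840) + (1/10)(0.1870+0.1190) + (1/10)(0.3200+0.1870) + (1/10)(0.5150+0.3200) + (1/10)(0.7430+0.5150) + (1/10)(1.0000+0.7430)
  = 0.0011 + 0.0038 + 0.0082 + 0.0139 + 0.0203 + 0.0306 + 0.0507 + 0.0835 + 0.1258 + 0.1743 = 0.5122
G = 1 − 0.5122 = 0.4878

0.488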